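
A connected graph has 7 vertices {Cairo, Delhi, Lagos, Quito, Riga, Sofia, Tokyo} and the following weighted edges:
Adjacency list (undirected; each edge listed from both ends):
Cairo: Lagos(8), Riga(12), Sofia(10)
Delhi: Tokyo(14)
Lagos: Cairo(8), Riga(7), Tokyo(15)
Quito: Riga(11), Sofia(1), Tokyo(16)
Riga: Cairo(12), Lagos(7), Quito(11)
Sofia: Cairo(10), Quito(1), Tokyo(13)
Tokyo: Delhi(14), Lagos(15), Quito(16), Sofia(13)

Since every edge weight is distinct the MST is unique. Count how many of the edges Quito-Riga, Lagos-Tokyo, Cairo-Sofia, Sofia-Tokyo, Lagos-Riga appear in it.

3

Sort edges by weight, then run Kruskal:
Quito-Sofia (1): add — endpoints in different components.
Lagos-Riga (7): add — endpoints in different components.
Cairo-Lagos (8): add — endpoints in different components.
Cairo-Sofia (10): add — endpoints in different components.
Quito-Riga (11): skip — Quito and Riga already connected.
Cairo-Riga (12): skip — Cairo and Riga already connected.
Sofia-Tokyo (13): add — endpoints in different components.
Delhi-Tokyo (14): add — endpoints in different components.
MST edge set: {Quito-Sofia, Lagos-Riga, Cairo-Lagos, Cairo-Sofia, Sofia-Tokyo, Delhi-Tokyo}.
Of the listed edges, {Cairo-Sofia, Sofia-Tokyo, Lagos-Riga} are in the MST → 3.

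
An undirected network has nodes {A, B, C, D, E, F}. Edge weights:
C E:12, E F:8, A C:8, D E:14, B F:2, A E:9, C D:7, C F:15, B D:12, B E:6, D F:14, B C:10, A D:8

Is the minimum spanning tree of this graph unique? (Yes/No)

Kruskal's algorithm — process edges by increasing weight (ties by edge label):
B F (2): add — endpoints in different components.
B E (6): add — endpoints in different components.
C D (7): add — endpoints in different components.
A C (8): add — endpoints in different components.
A D (8): skip — A and D already connected.
E F (8): skip — E and F already connected.
A E (9): add — endpoints in different components.
Non-tree edge A D has weight 8, equal to the heaviest edge on its tree cycle — swapping gives another MST of the same weight. Not unique.

No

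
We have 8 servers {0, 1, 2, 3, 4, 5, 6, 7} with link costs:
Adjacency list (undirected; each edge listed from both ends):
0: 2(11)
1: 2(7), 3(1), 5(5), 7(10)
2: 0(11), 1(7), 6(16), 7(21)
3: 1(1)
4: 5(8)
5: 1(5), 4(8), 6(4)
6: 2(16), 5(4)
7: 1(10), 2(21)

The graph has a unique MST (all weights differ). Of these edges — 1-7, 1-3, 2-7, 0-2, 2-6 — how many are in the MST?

Kruskal's algorithm — process edges by increasing weight (ties by edge label):
1-3 (1): add — endpoints in different components.
5-6 (4): add — endpoints in different components.
1-5 (5): add — endpoints in different components.
1-2 (7): add — endpoints in different components.
4-5 (8): add — endpoints in different components.
1-7 (10): add — endpoints in different components.
0-2 (11): add — endpoints in different components.
MST edge set: {1-3, 5-6, 1-5, 1-2, 4-5, 1-7, 0-2}.
Of the listed edges, {1-7, 1-3, 0-2} are in the MST → 3.

3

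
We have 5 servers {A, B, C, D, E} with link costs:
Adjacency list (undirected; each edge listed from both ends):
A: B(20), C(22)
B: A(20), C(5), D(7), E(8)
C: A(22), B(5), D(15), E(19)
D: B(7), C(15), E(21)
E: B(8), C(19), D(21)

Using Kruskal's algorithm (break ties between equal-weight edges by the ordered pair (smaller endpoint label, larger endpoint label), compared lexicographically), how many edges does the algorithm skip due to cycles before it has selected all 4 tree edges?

2

Kruskal's algorithm — process edges by increasing weight (ties by edge label):
B C (5): add — endpoints in different components.
B D (7): add — endpoints in different components.
B E (8): add — endpoints in different components.
C D (15): skip — C and D already connected.
C E (19): skip — C and E already connected.
A B (20): add — endpoints in different components.
Edges rejected before the tree was complete: 2.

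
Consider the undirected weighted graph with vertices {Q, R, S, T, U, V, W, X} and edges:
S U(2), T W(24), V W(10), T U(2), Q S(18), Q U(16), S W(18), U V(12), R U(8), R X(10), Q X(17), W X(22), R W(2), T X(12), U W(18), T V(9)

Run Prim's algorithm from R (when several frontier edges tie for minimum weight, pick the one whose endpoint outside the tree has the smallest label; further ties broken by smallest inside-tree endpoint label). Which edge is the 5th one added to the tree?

Prim's algorithm from R:
Step 1: cheapest edge leaving the tree is R W (2); add W.
Step 2: cheapest edge leaving the tree is R U (8); add U.
Step 3: cheapest edge leaving the tree is S U (2); add S.
Step 4: cheapest edge leaving the tree is T U (2); add T.
Step 5: cheapest edge leaving the tree is T V (9); add V.
Step 6: cheapest edge leaving the tree is R X (10); add X.
Step 7: cheapest edge leaving the tree is Q U (16); add Q.
The 5th edge added is T V.

T-V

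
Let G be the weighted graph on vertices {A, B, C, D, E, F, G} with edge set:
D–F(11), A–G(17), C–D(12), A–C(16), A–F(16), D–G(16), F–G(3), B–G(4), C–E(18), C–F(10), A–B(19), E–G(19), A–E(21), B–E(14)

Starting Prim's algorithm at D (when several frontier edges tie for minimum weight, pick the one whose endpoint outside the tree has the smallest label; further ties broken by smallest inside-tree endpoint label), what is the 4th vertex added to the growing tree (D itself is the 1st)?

B

Grow the tree from D using Prim:
Step 1: cheapest edge leaving the tree is D–F (11); add F.
Step 2: cheapest edge leaving the tree is F–G (3); add G.
Step 3: cheapest edge leaving the tree is B–G (4); add B.
Step 4: cheapest edge leaving the tree is C–F (10); add C.
Step 5: cheapest edge leaving the tree is B–E (14); add E.
Step 6: cheapest edge leaving the tree is A–C (16); add A.
Vertex order: D, F, G, B, C, E, A. The 4th vertex is B.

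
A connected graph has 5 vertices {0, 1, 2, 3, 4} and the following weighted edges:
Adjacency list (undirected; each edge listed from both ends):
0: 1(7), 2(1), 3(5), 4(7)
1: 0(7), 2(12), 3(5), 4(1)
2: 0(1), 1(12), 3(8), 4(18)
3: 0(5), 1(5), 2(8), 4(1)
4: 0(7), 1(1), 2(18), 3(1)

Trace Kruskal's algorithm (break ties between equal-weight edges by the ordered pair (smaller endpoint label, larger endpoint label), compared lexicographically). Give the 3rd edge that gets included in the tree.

3-4

Kruskal's algorithm — process edges by increasing weight (ties by edge label):
0 2 (1): add. Components now {0,2} {1} {3} {4}
1 4 (1): add. Components now {0,2} {1,4} {3}
3 4 (1): add. Components now {0,2} {1,3,4}
0 3 (5): add. Components now {0,1,2,3,4}
The 3rd edge added is 3 4.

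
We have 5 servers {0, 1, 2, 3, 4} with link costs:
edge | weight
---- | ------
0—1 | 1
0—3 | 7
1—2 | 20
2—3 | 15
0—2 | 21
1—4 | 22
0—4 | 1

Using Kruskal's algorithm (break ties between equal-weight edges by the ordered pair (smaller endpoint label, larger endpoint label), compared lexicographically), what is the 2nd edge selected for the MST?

0-4

Sort edges by weight, then run Kruskal:
0—1 (1): add — endpoints in different components.
0—4 (1): add — endpoints in different components.
0—3 (7): add — endpoints in different components.
2—3 (15): add — endpoints in different components.
The 2nd edge added is 0—4.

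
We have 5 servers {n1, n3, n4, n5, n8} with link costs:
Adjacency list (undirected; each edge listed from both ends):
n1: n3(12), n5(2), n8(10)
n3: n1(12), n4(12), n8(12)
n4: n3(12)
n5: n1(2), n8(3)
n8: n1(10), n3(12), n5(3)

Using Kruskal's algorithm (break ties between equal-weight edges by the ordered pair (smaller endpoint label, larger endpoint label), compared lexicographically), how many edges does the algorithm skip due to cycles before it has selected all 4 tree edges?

Kruskal's algorithm — process edges by increasing weight (ties by edge label):
n1–n5 (2): add — endpoints in different components.
n5–n8 (3): add — endpoints in different components.
n1–n8 (10): skip — n1 and n8 already connected.
n1–n3 (12): add — endpoints in different components.
n3–n4 (12): add — endpoints in different components.
Edges rejected before the tree was complete: 1.

1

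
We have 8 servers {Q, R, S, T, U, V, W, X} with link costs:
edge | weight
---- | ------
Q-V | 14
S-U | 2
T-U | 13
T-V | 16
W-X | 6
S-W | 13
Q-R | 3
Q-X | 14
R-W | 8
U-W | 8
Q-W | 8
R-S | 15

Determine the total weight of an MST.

54

Kruskal: consider edges lightest-first.
S-U (2): add — endpoints in different components.
Q-R (3): add — endpoints in different components.
W-X (6): add — endpoints in different components.
Q-W (8): add — endpoints in different components.
R-W (8): skip — W and R already connected.
U-W (8): add — endpoints in different components.
S-W (13): skip — W and S already connected.
T-U (13): add — endpoints in different components.
Q-V (14): add — endpoints in different components.
MST edges: S-U, Q-R, W-X, Q-W, U-W, T-U, Q-V; total weight 2+3+6+8+8+13+14 = 54.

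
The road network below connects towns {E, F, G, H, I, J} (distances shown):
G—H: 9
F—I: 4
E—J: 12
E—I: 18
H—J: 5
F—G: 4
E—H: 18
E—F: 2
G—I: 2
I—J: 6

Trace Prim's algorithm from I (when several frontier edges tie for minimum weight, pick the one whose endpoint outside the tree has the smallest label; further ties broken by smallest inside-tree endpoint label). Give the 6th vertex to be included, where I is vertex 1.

Grow the tree from I using Prim:
Step 1: frontier [G—I 2, F—I 4, I—J 6, E—I 18] → take G—I (2); add G.
Step 2: frontier [F—G 4, G—H 9, F—I 4, I—J 6, E—I 18] → take F—G (4); add F.
Step 3: frontier [E—F 2, G—H 9, I—J 6, E—I 18] → take E—F (2); add E.
Step 4: frontier [E—J 12, E—H 18, G—H 9, I—J 6] → take I—J (6); add J.
Step 5: frontier [E—H 18, G—H 9, H—J 5] → take H—J (5); add H.
Vertex order: I, G, F, E, J, H. The 6th vertex is H.

H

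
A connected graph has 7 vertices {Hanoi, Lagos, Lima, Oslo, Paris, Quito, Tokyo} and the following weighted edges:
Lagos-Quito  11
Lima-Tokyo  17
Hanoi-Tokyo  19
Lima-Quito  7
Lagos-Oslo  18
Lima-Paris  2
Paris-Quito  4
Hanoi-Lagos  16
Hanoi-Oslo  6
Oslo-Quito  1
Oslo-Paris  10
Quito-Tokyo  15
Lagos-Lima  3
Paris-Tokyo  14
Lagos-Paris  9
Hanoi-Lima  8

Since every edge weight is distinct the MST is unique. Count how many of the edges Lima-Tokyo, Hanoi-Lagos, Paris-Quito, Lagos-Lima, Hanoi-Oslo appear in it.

3

Sort edges by weight, then run Kruskal:
Oslo-Quito (1): add. Components now {Oslo,Quito} {Lima} {Lagos} {Hanoi} {Paris} {Tokyo}
Lima-Paris (2): add. Components now {Oslo,Quito} {Lima,Paris} {Lagos} {Hanoi} {Tokyo}
Lagos-Lima (3): add. Components now {Oslo,Quito} {Lagos,Lima,Paris} {Hanoi} {Tokyo}
Paris-Quito (4): add. Components now {Lagos,Lima,Oslo,Paris,Quito} {Hanoi} {Tokyo}
Hanoi-Oslo (6): add. Components now {Hanoi,Lagos,Lima,Oslo,Paris,Quito} {Tokyo}
Lima-Quito (7): skip — Quito and Lima already connected.
Hanoi-Lima (8): skip — Lima and Hanoi already connected.
Lagos-Paris (9): skip — Lagos and Paris already connected.
Oslo-Paris (10): skip — Oslo and Paris already connected.
Lagos-Quito (11): skip — Quito and Lagos already connected.
Paris-Tokyo (14): add. Components now {Hanoi,Lagos,Lima,Oslo,Paris,Quito,Tokyo}
MST edge set: {Oslo-Quito, Lima-Paris, Lagos-Lima, Paris-Quito, Hanoi-Oslo, Paris-Tokyo}.
Of the listed edges, {Paris-Quito, Lagos-Lima, Hanoi-Oslo} are in the MST → 3.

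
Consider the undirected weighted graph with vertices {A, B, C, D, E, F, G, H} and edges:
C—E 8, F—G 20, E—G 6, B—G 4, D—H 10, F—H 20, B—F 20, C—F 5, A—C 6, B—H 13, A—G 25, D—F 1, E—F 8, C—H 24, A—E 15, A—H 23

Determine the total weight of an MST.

40

Prim's algorithm from H:
Step 1: cheapest edge leaving the tree is D—H (10); add D.
Step 2: cheapest edge leaving the tree is D—F (1); add F.
Step 3: cheapest edge leaving the tree is C—F (5); add C.
Step 4: cheapest edge leaving the tree is A—C (6); add A.
Step 5: cheapest edge leaving the tree is C—E (8); add E.
Step 6: cheapest edge leaving the tree is E—G (6); add G.
Step 7: cheapest edge leaving the tree is B—G (4); add B.
MST edges: D—H, D—F, C—F, A—C, C—E, E—G, B—G; total weight 10+1+5+6+8+6+4 = 40.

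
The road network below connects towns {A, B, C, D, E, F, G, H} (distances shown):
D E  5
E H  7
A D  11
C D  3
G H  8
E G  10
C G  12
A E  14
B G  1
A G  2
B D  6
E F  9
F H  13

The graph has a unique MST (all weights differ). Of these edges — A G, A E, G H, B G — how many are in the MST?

2

Kruskal's algorithm — process edges by increasing weight (ties by edge label):
B G (1): add — endpoints in different components.
A G (2): add — endpoints in different components.
C D (3): add — endpoints in different components.
D E (5): add — endpoints in different components.
B D (6): add — endpoints in different components.
E H (7): add — endpoints in different components.
G H (8): skip — G and H already connected.
E F (9): add — endpoints in different components.
MST edge set: {B G, A G, C D, D E, B D, E H, E F}.
Of the listed edges, {A G, B G} are in the MST → 2.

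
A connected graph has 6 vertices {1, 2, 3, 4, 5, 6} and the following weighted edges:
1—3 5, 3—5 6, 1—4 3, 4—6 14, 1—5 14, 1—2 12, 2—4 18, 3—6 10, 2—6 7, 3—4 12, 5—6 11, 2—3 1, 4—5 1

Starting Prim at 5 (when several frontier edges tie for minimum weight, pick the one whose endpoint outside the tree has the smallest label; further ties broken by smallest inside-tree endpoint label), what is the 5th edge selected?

Prim, starting at 5.
Step 1: cheapest edge leaving the tree is 4—5 (1); add 4.
Step 2: cheapest edge leaving the tree is 1—4 (3); add 1.
Step 3: cheapest edge leaving the tree is 1—3 (5); add 3.
Step 4: cheapest edge leaving the tree is 2—3 (1); add 2.
Step 5: cheapest edge leaving the tree is 2—6 (7); add 6.
The 5th edge added is 2—6.

2-6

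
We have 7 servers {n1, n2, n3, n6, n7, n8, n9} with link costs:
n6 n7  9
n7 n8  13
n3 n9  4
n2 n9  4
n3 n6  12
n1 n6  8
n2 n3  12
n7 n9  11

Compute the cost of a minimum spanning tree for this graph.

Grow the tree from n1 using Prim:
Step 1: frontier [n1 n6 8] → take n1 n6 (8); add n6.
Step 2: frontier [n6 n7 9, n3 n6 12] → take n6 n7 (9); add n7.
Step 3: frontier [n3 n6 12, n7 n9 11, n7 n8 13] → take n7 n9 (11); add n9.
Step 4: frontier [n3 n6 12, n7 n8 13, n2 n9 4, n3 n9 4] → take n2 n9 (4); add n2.
Step 5: frontier [n2 n3 12, n3 n6 12, n7 n8 13, n3 n9 4] → take n3 n9 (4); add n3.
Step 6: frontier [n7 n8 13] → take n7 n8 (13); add n8.
MST edges: n1 n6, n6 n7, n7 n9, n2 n9, n3 n9, n7 n8; total weight 8+9+11+4+4+13 = 49.

49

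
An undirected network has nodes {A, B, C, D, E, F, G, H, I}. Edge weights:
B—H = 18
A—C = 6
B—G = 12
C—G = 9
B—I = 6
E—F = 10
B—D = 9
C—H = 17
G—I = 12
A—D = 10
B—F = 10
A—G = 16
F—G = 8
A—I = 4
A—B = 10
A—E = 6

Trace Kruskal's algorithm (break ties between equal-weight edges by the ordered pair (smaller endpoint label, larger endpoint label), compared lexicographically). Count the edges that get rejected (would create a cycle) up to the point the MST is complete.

7

Kruskal: consider edges lightest-first.
A—I (4): add — endpoints in different components.
A—C (6): add — endpoints in different components.
A—E (6): add — endpoints in different components.
B—I (6): add — endpoints in different components.
F—G (8): add — endpoints in different components.
B—D (9): add — endpoints in different components.
C—G (9): add — endpoints in different components.
A—B (10): skip — A and B already connected.
A—D (10): skip — A and D already connected.
B—F (10): skip — B and F already connected.
E—F (10): skip — E and F already connected.
B—G (12): skip — B and G already connected.
G—I (12): skip — G and I already connected.
A—G (16): skip — A and G already connected.
C—H (17): add — endpoints in different components.
Edges rejected before the tree was complete: 7.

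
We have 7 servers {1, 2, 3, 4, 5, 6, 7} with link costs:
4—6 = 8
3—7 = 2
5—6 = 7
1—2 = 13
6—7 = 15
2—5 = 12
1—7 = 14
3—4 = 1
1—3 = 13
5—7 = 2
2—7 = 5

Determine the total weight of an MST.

30

Grow the tree from 2 using Prim:
Step 1: cheapest edge leaving the tree is 2—7 (5); add 7.
Step 2: cheapest edge leaving the tree is 3—7 (2); add 3.
Step 3: cheapest edge leaving the tree is 3—4 (1); add 4.
Step 4: cheapest edge leaving the tree is 5—7 (2); add 5.
Step 5: cheapest edge leaving the tree is 5—6 (7); add 6.
Step 6: cheapest edge leaving the tree is 1—2 (13); add 1.
MST edges: 2—7, 3—7, 3—4, 5—7, 5—6, 1—2; total weight 5+2+1+2+7+13 = 30.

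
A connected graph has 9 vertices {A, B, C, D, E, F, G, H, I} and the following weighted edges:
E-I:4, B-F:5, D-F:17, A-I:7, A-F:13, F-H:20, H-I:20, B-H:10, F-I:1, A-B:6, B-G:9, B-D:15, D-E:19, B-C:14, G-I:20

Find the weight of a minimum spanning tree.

64

Kruskal's algorithm — process edges by increasing weight (ties by edge label):
F-I (1): add — endpoints in different components.
E-I (4): add — endpoints in different components.
B-F (5): add — endpoints in different components.
A-B (6): add — endpoints in different components.
A-I (7): skip — A and I already connected.
B-G (9): add — endpoints in different components.
B-H (10): add — endpoints in different components.
A-F (13): skip — A and F already connected.
B-C (14): add — endpoints in different components.
B-D (15): add — endpoints in different components.
MST edges: F-I, E-I, B-F, A-B, B-G, B-H, B-C, B-D; total weight 1+4+5+6+9+10+14+15 = 64.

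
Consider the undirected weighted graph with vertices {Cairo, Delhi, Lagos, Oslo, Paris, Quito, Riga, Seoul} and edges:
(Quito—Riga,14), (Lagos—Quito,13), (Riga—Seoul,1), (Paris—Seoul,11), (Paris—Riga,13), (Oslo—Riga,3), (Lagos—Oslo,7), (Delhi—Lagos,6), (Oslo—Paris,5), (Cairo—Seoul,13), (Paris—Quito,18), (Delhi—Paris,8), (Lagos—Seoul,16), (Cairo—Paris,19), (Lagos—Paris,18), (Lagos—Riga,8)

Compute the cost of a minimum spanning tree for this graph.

48

Kruskal's algorithm — process edges by increasing weight (ties by edge label):
Riga—Seoul (1): add — endpoints in different components.
Oslo—Riga (3): add — endpoints in different components.
Oslo—Paris (5): add — endpoints in different components.
Delhi—Lagos (6): add — endpoints in different components.
Lagos—Oslo (7): add — endpoints in different components.
Delhi—Paris (8): skip — Paris and Delhi already connected.
Lagos—Riga (8): skip — Riga and Lagos already connected.
Paris—Seoul (11): skip — Seoul and Paris already connected.
Cairo—Seoul (13): add — endpoints in different components.
Lagos—Quito (13): add — endpoints in different components.
MST edges: Riga—Seoul, Oslo—Riga, Oslo—Paris, Delhi—Lagos, Lagos—Oslo, Cairo—Seoul, Lagos—Quito; total weight 1+3+5+6+7+13+13 = 48.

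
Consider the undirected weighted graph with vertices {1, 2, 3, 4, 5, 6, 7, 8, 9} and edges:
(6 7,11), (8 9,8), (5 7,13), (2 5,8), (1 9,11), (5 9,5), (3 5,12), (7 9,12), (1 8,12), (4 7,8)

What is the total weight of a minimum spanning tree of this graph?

Sort edges by weight, then run Kruskal:
5 9 (5): add — endpoints in different components.
2 5 (8): add — endpoints in different components.
4 7 (8): add — endpoints in different components.
8 9 (8): add — endpoints in different components.
1 9 (11): add — endpoints in different components.
6 7 (11): add — endpoints in different components.
1 8 (12): skip — 1 and 8 already connected.
3 5 (12): add — endpoints in different components.
7 9 (12): add — endpoints in different components.
MST edges: 5 9, 2 5, 4 7, 8 9, 1 9, 6 7, 3 5, 7 9; total weight 5+8+8+8+11+11+12+12 = 75.

75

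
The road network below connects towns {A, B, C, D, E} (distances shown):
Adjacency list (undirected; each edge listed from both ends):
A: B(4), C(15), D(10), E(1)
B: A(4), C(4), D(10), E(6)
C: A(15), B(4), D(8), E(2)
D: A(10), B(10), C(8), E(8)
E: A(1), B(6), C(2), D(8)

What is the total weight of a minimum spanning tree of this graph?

15

Kruskal's algorithm — process edges by increasing weight (ties by edge label):
A—E (1): add — endpoints in different components.
C—E (2): add — endpoints in different components.
A—B (4): add — endpoints in different components.
B—C (4): skip — B and C already connected.
B—E (6): skip — B and E already connected.
C—D (8): add — endpoints in different components.
MST edges: A—E, C—E, A—B, C—D; total weight 1+2+4+8 = 15.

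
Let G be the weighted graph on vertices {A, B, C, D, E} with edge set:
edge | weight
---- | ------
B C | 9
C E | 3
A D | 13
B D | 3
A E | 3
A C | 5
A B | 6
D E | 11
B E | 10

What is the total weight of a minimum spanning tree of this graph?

Grow the tree from D using Prim:
Step 1: frontier [B D 3, D E 11, A D 13] → take B D (3); add B.
Step 2: frontier [A B 6, B C 9, B E 10, D E 11, A D 13] → take A B (6); add A.
Step 3: frontier [A E 3, A C 5, B C 9, B E 10, D E 11] → take A E (3); add E.
Step 4: frontier [A C 5, B C 9, C E 3] → take C E (3); add C.
MST edges: B D, A B, A E, C E; total weight 3+6+3+3 = 15.

15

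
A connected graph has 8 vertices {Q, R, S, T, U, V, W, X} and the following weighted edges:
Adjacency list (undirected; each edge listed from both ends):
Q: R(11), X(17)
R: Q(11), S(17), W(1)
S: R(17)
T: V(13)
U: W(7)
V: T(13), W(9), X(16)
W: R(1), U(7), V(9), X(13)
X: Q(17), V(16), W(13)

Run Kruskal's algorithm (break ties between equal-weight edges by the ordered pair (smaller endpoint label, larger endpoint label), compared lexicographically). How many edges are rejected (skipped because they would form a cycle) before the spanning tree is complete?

Sort edges by weight, then run Kruskal:
R-W (1): add — endpoints in different components.
U-W (7): add — endpoints in different components.
V-W (9): add — endpoints in different components.
Q-R (11): add — endpoints in different components.
T-V (13): add — endpoints in different components.
W-X (13): add — endpoints in different components.
V-X (16): skip — V and X already connected.
Q-X (17): skip — Q and X already connected.
R-S (17): add — endpoints in different components.
Edges rejected before the tree was complete: 2.

2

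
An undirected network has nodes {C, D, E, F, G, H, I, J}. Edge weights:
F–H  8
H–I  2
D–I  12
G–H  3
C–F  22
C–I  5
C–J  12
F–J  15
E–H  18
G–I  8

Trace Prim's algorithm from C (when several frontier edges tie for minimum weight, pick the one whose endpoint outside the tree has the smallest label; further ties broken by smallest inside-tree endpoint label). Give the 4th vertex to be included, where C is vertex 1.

G

Grow the tree from C using Prim:
Step 1: frontier [C–I 5, C–J 12, C–F 22] → take C–I (5); add I.
Step 2: frontier [C–J 12, C–F 22, H–I 2, G–I 8, D–I 12] → take H–I (2); add H.
Step 3: frontier [C–J 12, C–F 22, G–H 3, F–H 8, E–H 18, G–I 8, D–I 12] → take G–H (3); add G.
Step 4: frontier [C–J 12, C–F 22, F–H 8, E–H 18, D–I 12] → take F–H (8); add F.
Step 5: frontier [C–J 12, F–J 15, E–H 18, D–I 12] → take D–I (12); add D.
Step 6: frontier [C–J 12, F–J 15, E–H 18] → take C–J (12); add J.
Step 7: frontier [E–H 18] → take E–H (18); add E.
Vertex order: C, I, H, G, F, D, J, E. The 4th vertex is G.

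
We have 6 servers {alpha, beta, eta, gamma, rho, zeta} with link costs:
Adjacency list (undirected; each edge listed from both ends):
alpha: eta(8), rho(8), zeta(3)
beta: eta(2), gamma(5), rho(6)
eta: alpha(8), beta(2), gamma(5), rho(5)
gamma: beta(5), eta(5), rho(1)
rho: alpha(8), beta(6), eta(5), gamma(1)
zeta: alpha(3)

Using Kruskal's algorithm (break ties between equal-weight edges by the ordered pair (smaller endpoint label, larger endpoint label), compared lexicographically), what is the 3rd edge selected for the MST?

Kruskal's algorithm — process edges by increasing weight (ties by edge label):
gamma-rho (1): add. Components now {zeta} {gamma,rho} {alpha} {beta} {eta}
beta-eta (2): add. Components now {zeta} {gamma,rho} {alpha} {beta,eta}
alpha-zeta (3): add. Components now {alpha,zeta} {gamma,rho} {beta,eta}
beta-gamma (5): add. Components now {alpha,zeta} {beta,eta,gamma,rho}
eta-gamma (5): skip — gamma and eta already connected.
eta-rho (5): skip — rho and eta already connected.
beta-rho (6): skip — rho and beta already connected.
alpha-eta (8): add. Components now {alpha,beta,eta,gamma,rho,zeta}
The 3rd edge added is alpha-zeta.

alpha-zeta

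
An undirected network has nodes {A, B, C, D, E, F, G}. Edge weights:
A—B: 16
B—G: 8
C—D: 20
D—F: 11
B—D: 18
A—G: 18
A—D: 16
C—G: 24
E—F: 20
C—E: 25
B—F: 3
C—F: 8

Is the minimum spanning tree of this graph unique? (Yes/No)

Sort edges by weight, then run Kruskal:
B—F (3): add. Components now {A} {B,F} {C} {D} {E} {G}
B—G (8): add. Components now {A} {B,F,G} {C} {D} {E}
C—F (8): add. Components now {A} {B,C,F,G} {D} {E}
D—F (11): add. Components now {A} {B,C,D,F,G} {E}
A—B (16): add. Components now {A,B,C,D,F,G} {E}
A—D (16): skip — A and D already connected.
A—G (18): skip — A and G already connected.
B—D (18): skip — B and D already connected.
C—D (20): skip — C and D already connected.
E—F (20): add. Components now {A,B,C,D,E,F,G}
Non-tree edge A—D has weight 16, equal to the heaviest edge on its tree cycle — swapping gives another MST of the same weight. Not unique.

No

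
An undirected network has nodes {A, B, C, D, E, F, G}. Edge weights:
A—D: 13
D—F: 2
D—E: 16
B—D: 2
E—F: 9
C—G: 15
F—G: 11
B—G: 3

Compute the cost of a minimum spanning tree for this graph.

44

Kruskal: consider edges lightest-first.
B—D (2): add — endpoints in different components.
D—F (2): add — endpoints in different components.
B—G (3): add — endpoints in different components.
E—F (9): add — endpoints in different components.
F—G (11): skip — F and G already connected.
A—D (13): add — endpoints in different components.
C—G (15): add — endpoints in different components.
MST edges: B—D, D—F, B—G, E—F, A—D, C—G; total weight 2+2+3+9+13+15 = 44.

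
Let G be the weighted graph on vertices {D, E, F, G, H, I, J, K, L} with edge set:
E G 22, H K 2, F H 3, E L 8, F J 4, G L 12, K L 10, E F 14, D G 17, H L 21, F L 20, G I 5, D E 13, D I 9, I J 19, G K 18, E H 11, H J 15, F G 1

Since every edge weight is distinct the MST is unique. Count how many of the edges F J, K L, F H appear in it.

Kruskal's algorithm — process edges by increasing weight (ties by edge label):
F G (1): add — endpoints in different components.
H K (2): add — endpoints in different components.
F H (3): add — endpoints in different components.
F J (4): add — endpoints in different components.
G I (5): add — endpoints in different components.
E L (8): add — endpoints in different components.
D I (9): add — endpoints in different components.
K L (10): add — endpoints in different components.
MST edge set: {F G, H K, F H, F J, G I, E L, D I, K L}.
Of the listed edges, {F J, K L, F H} are in the MST → 3.

3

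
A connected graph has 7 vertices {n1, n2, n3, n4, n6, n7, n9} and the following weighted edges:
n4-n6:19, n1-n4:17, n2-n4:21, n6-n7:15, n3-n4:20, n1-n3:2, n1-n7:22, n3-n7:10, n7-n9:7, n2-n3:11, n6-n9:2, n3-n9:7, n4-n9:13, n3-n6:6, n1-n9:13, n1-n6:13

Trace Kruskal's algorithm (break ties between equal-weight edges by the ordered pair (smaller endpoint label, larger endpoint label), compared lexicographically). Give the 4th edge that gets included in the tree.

Kruskal: consider edges lightest-first.
n1-n3 (2): add. Components now {n1,n3} {n6} {n7} {n4} {n2} {n9}
n6-n9 (2): add. Components now {n1,n3} {n6,n9} {n7} {n4} {n2}
n3-n6 (6): add. Components now {n1,n3,n6,n9} {n7} {n4} {n2}
n3-n9 (7): skip — n3 and n9 already connected.
n7-n9 (7): add. Components now {n1,n3,n6,n7,n9} {n4} {n2}
n3-n7 (10): skip — n3 and n7 already connected.
n2-n3 (11): add. Components now {n1,n2,n3,n6,n7,n9} {n4}
n1-n6 (13): skip — n6 and n1 already connected.
n1-n9 (13): skip — n1 and n9 already connected.
n4-n9 (13): add. Components now {n1,n2,n3,n4,n6,n7,n9}
The 4th edge added is n7-n9.

n7-n9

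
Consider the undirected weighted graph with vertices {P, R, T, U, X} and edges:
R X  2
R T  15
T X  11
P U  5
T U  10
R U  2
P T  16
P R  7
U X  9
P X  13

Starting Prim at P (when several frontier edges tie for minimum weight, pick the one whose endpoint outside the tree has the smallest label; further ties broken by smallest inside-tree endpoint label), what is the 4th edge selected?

T-U

Grow the tree from P using Prim:
Step 1: cheapest edge leaving the tree is P U (5); add U.
Step 2: cheapest edge leaving the tree is R U (2); add R.
Step 3: cheapest edge leaving the tree is R X (2); add X.
Step 4: cheapest edge leaving the tree is T U (10); add T.
The 4th edge added is T U.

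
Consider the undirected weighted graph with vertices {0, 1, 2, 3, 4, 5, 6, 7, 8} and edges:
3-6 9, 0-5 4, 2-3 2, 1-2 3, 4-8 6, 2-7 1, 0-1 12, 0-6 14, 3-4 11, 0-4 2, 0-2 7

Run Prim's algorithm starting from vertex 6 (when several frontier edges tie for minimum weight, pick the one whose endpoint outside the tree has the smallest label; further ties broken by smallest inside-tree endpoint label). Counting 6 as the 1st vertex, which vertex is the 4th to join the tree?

7

Prim's algorithm from 6:
Step 1: cheapest edge leaving the tree is 3-6 (9); add 3.
Step 2: cheapest edge leaving the tree is 2-3 (2); add 2.
Step 3: cheapest edge leaving the tree is 2-7 (1); add 7.
Step 4: cheapest edge leaving the tree is 1-2 (3); add 1.
Step 5: cheapest edge leaving the tree is 0-2 (7); add 0.
Step 6: cheapest edge leaving the tree is 0-4 (2); add 4.
Step 7: cheapest edge leaving the tree is 0-5 (4); add 5.
Step 8: cheapest edge leaving the tree is 4-8 (6); add 8.
Vertex order: 6, 3, 2, 7, 1, 0, 4, 5, 8. The 4th vertex is 7.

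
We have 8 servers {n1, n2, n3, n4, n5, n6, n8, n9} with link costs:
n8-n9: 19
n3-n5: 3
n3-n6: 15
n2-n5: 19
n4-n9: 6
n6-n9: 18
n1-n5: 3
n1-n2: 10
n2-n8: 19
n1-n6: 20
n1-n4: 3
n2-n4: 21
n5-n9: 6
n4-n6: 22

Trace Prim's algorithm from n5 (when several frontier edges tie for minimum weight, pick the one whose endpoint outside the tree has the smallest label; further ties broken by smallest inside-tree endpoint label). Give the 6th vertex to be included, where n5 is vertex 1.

Prim's algorithm from n5:
Step 1: frontier [n1-n5 3, n3-n5 3, n5-n9 6, n2-n5 19] → take n1-n5 (3); add n1.
Step 2: frontier [n1-n4 3, n1-n2 10, n1-n6 20, n3-n5 3, n5-n9 6, n2-n5 19] → take n3-n5 (3); add n3.
Step 3: frontier [n1-n4 3, n1-n2 10, n1-n6 20, n3-n6 15, n5-n9 6, n2-n5 19] → take n1-n4 (3); add n4.
Step 4: frontier [n1-n2 10, n1-n6 20, n3-n6 15, n4-n9 6, n2-n4 21, n4-n6 22, n5-n9 6, n2-n5 19] → take n4-n9 (6); add n9.
Step 5: frontier [n1-n2 10, n1-n6 20, n3-n6 15, n2-n4 21, n4-n6 22, n2-n5 19, n6-n9 18, n8-n9 19] → take n1-n2 (10); add n2.
Step 6: frontier [n1-n6 20, n2-n8 19, n3-n6 15, n4-n6 22, n6-n9 18, n8-n9 19] → take n3-n6 (15); add n6.
Step 7: frontier [n2-n8 19, n8-n9 19] → take n2-n8 (19); add n8.
Vertex order: n5, n1, n3, n4, n9, n2, n6, n8. The 6th vertex is n2.

n2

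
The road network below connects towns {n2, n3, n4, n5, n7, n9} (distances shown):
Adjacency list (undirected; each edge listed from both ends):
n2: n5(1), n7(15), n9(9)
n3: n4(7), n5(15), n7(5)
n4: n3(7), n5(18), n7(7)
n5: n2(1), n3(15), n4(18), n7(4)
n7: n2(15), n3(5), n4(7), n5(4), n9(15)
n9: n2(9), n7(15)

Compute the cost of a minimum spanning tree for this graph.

26

Kruskal: consider edges lightest-first.
n2–n5 (1): add. Components now {n3} {n7} {n4} {n2,n5} {n9}
n5–n7 (4): add. Components now {n3} {n2,n5,n7} {n4} {n9}
n3–n7 (5): add. Components now {n2,n3,n5,n7} {n4} {n9}
n3–n4 (7): add. Components now {n2,n3,n4,n5,n7} {n9}
n4–n7 (7): skip — n7 and n4 already connected.
n2–n9 (9): add. Components now {n2,n3,n4,n5,n7,n9}
MST edges: n2–n5, n5–n7, n3–n7, n3–n4, n2–n9; total weight 1+4+5+7+9 = 26.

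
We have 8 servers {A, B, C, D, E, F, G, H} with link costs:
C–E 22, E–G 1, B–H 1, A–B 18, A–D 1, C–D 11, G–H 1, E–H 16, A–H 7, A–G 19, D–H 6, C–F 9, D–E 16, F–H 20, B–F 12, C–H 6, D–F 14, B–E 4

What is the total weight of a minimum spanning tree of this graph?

25

Prim, starting at A.
Step 1: cheapest edge leaving the tree is A–D (1); add D.
Step 2: cheapest edge leaving the tree is D–H (6); add H.
Step 3: cheapest edge leaving the tree is B–H (1); add B.
Step 4: cheapest edge leaving the tree is G–H (1); add G.
Step 5: cheapest edge leaving the tree is E–G (1); add E.
Step 6: cheapest edge leaving the tree is C–H (6); add C.
Step 7: cheapest edge leaving the tree is C–F (9); add F.
MST edges: A–D, D–H, B–H, G–H, E–G, C–H, C–F; total weight 1+6+1+1+1+6+9 = 25.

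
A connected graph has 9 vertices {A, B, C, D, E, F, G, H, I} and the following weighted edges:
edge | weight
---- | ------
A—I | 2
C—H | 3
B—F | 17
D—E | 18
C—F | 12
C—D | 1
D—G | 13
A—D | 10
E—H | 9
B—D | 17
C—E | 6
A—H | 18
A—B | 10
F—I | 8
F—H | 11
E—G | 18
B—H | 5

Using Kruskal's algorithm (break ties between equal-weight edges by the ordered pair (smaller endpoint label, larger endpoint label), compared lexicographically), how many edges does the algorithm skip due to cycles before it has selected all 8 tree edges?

4

Kruskal's algorithm — process edges by increasing weight (ties by edge label):
C—D (1): add — endpoints in different components.
A—I (2): add — endpoints in different components.
C—H (3): add — endpoints in different components.
B—H (5): add — endpoints in different components.
C—E (6): add — endpoints in different components.
F—I (8): add — endpoints in different components.
E—H (9): skip — E and H already connected.
A—B (10): add — endpoints in different components.
A—D (10): skip — A and D already connected.
F—H (11): skip — F and H already connected.
C—F (12): skip — C and F already connected.
D—G (13): add — endpoints in different components.
Edges rejected before the tree was complete: 4.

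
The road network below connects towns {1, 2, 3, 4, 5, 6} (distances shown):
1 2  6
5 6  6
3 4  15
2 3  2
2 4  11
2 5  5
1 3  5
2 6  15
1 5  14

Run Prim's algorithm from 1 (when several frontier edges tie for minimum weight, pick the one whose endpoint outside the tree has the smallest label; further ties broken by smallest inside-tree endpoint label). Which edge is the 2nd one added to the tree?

Prim, starting at 1.
Step 1: frontier [1 3 5, 1 2 6, 1 5 14] → take 1 3 (5); add 3.
Step 2: frontier [1 2 6, 1 5 14, 2 3 2, 3 4 15] → take 2 3 (2); add 2.
Step 3: frontier [1 5 14, 2 5 5, 2 4 11, 2 6 15, 3 4 15] → take 2 5 (5); add 5.
Step 4: frontier [2 4 11, 2 6 15, 3 4 15, 5 6 6] → take 5 6 (6); add 6.
Step 5: frontier [2 4 11, 3 4 15] → take 2 4 (11); add 4.
The 2nd edge added is 2 3.

2-3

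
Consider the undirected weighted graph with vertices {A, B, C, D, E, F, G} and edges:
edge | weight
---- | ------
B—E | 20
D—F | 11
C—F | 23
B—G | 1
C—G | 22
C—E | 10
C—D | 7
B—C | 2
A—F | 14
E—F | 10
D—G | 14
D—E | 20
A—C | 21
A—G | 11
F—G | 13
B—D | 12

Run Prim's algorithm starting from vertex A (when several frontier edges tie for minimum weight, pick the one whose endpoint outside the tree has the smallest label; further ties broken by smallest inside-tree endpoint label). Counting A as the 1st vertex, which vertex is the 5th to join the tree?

D

Prim's algorithm from A:
Step 1: cheapest edge leaving the tree is A—G (11); add G.
Step 2: cheapest edge leaving the tree is B—G (1); add B.
Step 3: cheapest edge leaving the tree is B—C (2); add C.
Step 4: cheapest edge leaving the tree is C—D (7); add D.
Step 5: cheapest edge leaving the tree is C—E (10); add E.
Step 6: cheapest edge leaving the tree is E—F (10); add F.
Vertex order: A, G, B, C, D, E, F. The 5th vertex is D.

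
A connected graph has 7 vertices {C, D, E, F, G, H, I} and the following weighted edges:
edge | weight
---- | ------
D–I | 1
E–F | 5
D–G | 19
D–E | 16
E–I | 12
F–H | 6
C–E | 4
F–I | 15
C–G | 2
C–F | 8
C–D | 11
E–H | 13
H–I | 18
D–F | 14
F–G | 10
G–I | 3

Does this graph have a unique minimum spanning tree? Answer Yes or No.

Kruskal: consider edges lightest-first.
D–I (1): add — endpoints in different components.
C–G (2): add — endpoints in different components.
G–I (3): add — endpoints in different components.
C–E (4): add — endpoints in different components.
E–F (5): add — endpoints in different components.
F–H (6): add — endpoints in different components.
Every non-tree edge has weight strictly greater than the heaviest edge on the tree path between its endpoints, so the MST is unique.

Yes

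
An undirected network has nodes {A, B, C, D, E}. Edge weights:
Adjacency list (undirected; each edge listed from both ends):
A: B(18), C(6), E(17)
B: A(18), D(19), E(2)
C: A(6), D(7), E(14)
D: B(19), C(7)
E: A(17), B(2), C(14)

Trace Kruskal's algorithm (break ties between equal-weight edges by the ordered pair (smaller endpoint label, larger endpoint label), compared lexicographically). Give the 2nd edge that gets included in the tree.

Kruskal's algorithm — process edges by increasing weight (ties by edge label):
B—E (2): add — endpoints in different components.
A—C (6): add — endpoints in different components.
C—D (7): add — endpoints in different components.
C—E (14): add — endpoints in different components.
The 2nd edge added is A—C.

A-C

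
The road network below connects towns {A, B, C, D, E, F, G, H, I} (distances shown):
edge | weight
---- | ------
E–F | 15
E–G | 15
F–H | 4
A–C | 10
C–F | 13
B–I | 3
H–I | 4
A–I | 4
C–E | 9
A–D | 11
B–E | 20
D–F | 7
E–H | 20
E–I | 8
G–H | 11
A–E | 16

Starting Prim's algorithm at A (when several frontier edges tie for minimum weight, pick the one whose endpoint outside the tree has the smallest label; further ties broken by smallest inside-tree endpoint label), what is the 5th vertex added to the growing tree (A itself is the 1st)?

Prim's algorithm from A:
Step 1: cheapest edge leaving the tree is A–I (4); add I.
Step 2: cheapest edge leaving the tree is B–I (3); add B.
Step 3: cheapest edge leaving the tree is H–I (4); add H.
Step 4: cheapest edge leaving the tree is F–H (4); add F.
Step 5: cheapest edge leaving the tree is D–F (7); add D.
Step 6: cheapest edge leaving the tree is E–I (8); add E.
Step 7: cheapest edge leaving the tree is C–E (9); add C.
Step 8: cheapest edge leaving the tree is G–H (11); add G.
Vertex order: A, I, B, H, F, D, E, C, G. The 5th vertex is F.

F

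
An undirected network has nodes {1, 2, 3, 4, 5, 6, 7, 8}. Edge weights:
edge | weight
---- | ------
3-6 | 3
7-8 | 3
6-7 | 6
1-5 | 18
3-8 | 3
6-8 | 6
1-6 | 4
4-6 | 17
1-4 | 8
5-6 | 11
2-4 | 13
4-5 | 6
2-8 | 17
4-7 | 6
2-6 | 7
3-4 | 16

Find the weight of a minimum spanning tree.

32

Sort edges by weight, then run Kruskal:
3-6 (3): add — endpoints in different components.
3-8 (3): add — endpoints in different components.
7-8 (3): add — endpoints in different components.
1-6 (4): add — endpoints in different components.
4-5 (6): add — endpoints in different components.
4-7 (6): add — endpoints in different components.
6-7 (6): skip — 6 and 7 already connected.
6-8 (6): skip — 6 and 8 already connected.
2-6 (7): add — endpoints in different components.
MST edges: 3-6, 3-8, 7-8, 1-6, 4-5, 4-7, 2-6; total weight 3+3+3+4+6+6+7 = 32.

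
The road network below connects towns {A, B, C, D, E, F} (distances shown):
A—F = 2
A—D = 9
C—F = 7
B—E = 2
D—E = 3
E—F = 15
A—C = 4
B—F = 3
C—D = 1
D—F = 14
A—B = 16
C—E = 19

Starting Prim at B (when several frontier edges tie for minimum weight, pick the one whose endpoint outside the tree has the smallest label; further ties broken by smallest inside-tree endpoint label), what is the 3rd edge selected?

Prim, starting at B.
Step 1: frontier [B—E 2, B—F 3, A—B 16] → take B—E (2); add E.
Step 2: frontier [B—F 3, A—B 16, D—E 3, E—F 15, C—E 19] → take D—E (3); add D.
Step 3: frontier [B—F 3, A—B 16, C—D 1, A—D 9, D—F 14, E—F 15, C—E 19] → take C—D (1); add C.
Step 4: frontier [B—F 3, A—B 16, A—C 4, C—F 7, A—D 9, D—F 14, E—F 15] → take B—F (3); add F.
Step 5: frontier [A—B 16, A—C 4, A—D 9, A—F 2] → take A—F (2); add A.
The 3rd edge added is C—D.

C-D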